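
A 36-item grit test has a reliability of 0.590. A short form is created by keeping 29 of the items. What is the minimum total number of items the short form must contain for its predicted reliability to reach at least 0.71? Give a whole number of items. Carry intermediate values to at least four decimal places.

62

First, r for the 29-item form: n = 29/36 = 0.8056, so r_29 = 0.8056·0.590/(1 + (0.8056 − 1)·0.590) = 0.5369
Length factor from the short form to reach 0.71: n' = 0.71(1 − 0.5369) / [0.5369(1 − 0.71)] ≈ 2.1117
Items = 2.1117 × 29 ≈ 61.24 → 62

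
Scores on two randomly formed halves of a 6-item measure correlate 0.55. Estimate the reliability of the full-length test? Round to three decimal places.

r_full = 2(0.55) / (1 + 0.55)
       = 1.1000 / 1.5500 = 0.7097

0.710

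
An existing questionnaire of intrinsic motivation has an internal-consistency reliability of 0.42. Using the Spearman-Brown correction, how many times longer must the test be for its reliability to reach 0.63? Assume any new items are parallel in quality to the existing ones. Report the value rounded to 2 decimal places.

2.35

n = [0.63 × 0.58] / [0.42 × 0.37]
  = 0.3654 / 0.1554 = 2.3514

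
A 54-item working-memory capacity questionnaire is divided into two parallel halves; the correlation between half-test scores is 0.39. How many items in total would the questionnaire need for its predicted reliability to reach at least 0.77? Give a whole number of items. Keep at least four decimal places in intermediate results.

Corrected full-test reliability: r_full = 2 × 0.39 / (1 + 0.39) ≈ 0.5612
n = r_tgt(1 − r_full) / [r_full(1 − r_tgt)] = 0.77 × 0.4388 / (0.5612 × 0.23) ≈ 2.6177
Items = 2.6177 × 54 ≈ 141.36 → 142

142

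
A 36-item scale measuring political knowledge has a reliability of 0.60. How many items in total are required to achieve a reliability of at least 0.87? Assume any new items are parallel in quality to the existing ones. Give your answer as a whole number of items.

n = 0.87 × (1 − 0.60) / [ 0.60 × (1 − 0.87) ]
n = 0.3480 / 0.0780 ≈ 4.4615
Items needed = n × 36 = 4.4615 × 36 ≈ 160.61 → round up to 161

161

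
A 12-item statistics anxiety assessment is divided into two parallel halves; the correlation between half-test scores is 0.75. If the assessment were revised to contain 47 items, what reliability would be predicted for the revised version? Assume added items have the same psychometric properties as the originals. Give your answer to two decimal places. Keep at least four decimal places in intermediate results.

0.96

Full-test reliability from the split-half r: r_full = 2(0.75)/(1 + 0.75) = 0.8571
Length factor from 12 to 47 items: n = 47/12 = 3.9167
r_new = n·r_full / (1 + (n − 1)·r_full) = 3.3570 / 3.4999 ≈ 0.9592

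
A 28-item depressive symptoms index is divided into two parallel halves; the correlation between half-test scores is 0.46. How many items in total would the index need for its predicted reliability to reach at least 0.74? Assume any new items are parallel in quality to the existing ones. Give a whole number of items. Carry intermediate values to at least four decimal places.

47

Corrected full-test reliability: r_full = 2 × 0.46 / (1 + 0.46) ≈ 0.6301
Solve Spearman-Brown for n: n = 0.74(1 − 0.6301) / [0.6301(1 − 0.74)] = 1.6708
Required items = 1.6708 × 28 = 46.78, so 47 items.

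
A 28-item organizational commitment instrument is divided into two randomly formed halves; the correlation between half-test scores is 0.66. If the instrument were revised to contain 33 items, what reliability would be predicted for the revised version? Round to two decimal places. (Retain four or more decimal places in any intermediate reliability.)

0.82

Full-test reliability from the split-half r: r_full = 2(0.66)/(1 + 0.66) = 0.7952
Length factor from 28 to 33 items: n = 33/28 = 1.1786
r_new = n·r_full / (1 + (n − 1)·r_full) = 0.9372 / 1.1420 ≈ 0.8207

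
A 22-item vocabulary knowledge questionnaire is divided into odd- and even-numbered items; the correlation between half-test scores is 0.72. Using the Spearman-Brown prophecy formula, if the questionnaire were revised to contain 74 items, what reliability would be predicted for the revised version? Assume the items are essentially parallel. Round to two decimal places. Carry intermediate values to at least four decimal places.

0.95

Spearman-Brown correction (n = 2): r_full = 2·0.72/(1 + 0.72) = 0.8372
Length factor from 22 to 74 items: n = 74/22 = 3.3636
r_new = n·r_full / (1 + (n − 1)·r_full) = 2.8160 / 2.9788 ≈ 0.9453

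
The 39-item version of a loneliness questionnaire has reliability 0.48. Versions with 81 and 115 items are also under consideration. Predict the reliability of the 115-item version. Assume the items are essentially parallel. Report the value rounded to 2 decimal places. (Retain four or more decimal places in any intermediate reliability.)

The 81-item form is not needed; work directly from the 39-item form with n = 115/39 = 2.9487.
r_{115} = n·r / (1 + (n − 1)·r) = 1.4154 / 1.9354 ≈ 0.7313

0.73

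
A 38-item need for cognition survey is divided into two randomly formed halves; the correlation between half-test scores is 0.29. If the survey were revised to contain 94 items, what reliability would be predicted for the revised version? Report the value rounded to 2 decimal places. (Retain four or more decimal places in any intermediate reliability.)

Spearman-Brown correction (n = 2): r_full = 2·0.29/(1 + 0.29) = 0.4496
Length factor from 38 to 94 items: n = 94/38 = 2.4737
r_new = n·r_full / (1 + (n − 1)·r_full) = 1.1122 / 1.6626 ≈ 0.6690

0.67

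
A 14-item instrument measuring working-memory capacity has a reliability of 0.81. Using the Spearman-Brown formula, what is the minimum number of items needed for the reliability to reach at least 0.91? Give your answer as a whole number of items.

Spearman-Brown solved for the length factor n:
n = r_target (1 − r_old) / [ r_old (1 − r_target) ]
n = 0.91 × (1 − 0.81) / [ 0.81 × (1 − 0.91) ]
n = 0.1729 / 0.0729 ≈ 2.3717
So the test needs 2.3717 × 14 ≈ 33.20 items; rounding up, 34.

34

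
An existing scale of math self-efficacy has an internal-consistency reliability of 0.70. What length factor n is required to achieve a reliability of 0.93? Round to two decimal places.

Rearranging the Spearman-Brown formula for n,
n = r*(1 − r) / [ r (1 − r*) ]
n = 0.93(1 − 0.70) / [0.70(1 − 0.93)]
  = 0.2790 / 0.0490 = 5.6939

5.69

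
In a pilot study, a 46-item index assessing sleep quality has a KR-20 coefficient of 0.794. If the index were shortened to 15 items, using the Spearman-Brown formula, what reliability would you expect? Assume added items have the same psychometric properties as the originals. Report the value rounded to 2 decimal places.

0.56

n = 15/46 = 0.3261
By Spearman-Brown, r_new = n r / (1 + (n − 1) r).
r_new = 0.3261·0.794 / [1 + (0.3261 − 1)·0.794]
     = 0.2589 / 0.4649 = 0.5569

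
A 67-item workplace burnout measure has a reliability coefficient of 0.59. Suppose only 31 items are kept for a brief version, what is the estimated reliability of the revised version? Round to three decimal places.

The new length is 31/67 = 0.4627 times the old.
Spearman-Brown: r_new = n·r / (1 + (n − 1)·r)
r_new = (0.4627 × 0.59) / (1 + (0.4627 − 1) × 0.59)
r_new = 0.2730 / 0.6830 ≈ 0.3997

0.400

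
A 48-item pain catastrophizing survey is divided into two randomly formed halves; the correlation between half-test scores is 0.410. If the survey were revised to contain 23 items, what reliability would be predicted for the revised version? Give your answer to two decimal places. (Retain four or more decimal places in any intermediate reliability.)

0.40

Spearman-Brown correction (n = 2): r_full = 2·0.410/(1 + 0.410) = 0.5816
Then adjust to 23 items: n = 23/48 = 0.4792
r_new = n·r_full / (1 + (n − 1)·r_full) = 0.2787 / 0.6971 ≈ 0.3998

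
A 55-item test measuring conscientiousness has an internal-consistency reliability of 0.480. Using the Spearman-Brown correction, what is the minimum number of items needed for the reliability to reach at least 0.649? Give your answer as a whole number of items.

n = [0.649 × 0.520] / [0.480 × 0.351]
  = 0.337480 / 0.168480 = 2.0031
So the test needs 2.0031 × 55 ≈ 110.17 items; rounding up, 111.

111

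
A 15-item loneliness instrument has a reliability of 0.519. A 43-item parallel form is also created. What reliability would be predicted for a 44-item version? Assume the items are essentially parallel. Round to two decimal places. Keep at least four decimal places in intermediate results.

The 43-item form is not needed; work directly from the 15-item form with n = 44/15 = 2.9333.
r_{44} = n·r / (1 + (n − 1)·r) = 1.5224 / 2.0034 ≈ 0.7599

0.76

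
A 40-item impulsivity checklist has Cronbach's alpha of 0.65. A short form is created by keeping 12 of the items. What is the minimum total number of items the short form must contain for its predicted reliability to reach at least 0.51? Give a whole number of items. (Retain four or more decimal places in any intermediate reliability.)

23

First, r for the 12-item form: n = 12/40 = 0.3000, so r_12 = 0.3000·0.65/(1 + (0.3000 − 1)·0.65) = 0.3578
Length factor from the short form to reach 0.51: n' = 0.51(1 − 0.3578) / [0.3578(1 − 0.51)] ≈ 1.8681
Total items = 1.8681 × 12 = 22.42, rounded up to 23.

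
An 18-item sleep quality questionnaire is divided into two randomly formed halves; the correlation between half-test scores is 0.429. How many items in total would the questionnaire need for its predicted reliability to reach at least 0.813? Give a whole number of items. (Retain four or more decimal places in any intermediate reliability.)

53

Corrected full-test reliability: r_full = 2 × 0.429 / (1 + 0.429) ≈ 0.6004
n = r_tgt(1 − r_full) / [r_full(1 − r_tgt)] = 0.813 × 0.3996 / (0.6004 × 0.187) ≈ 2.8936
Required items = 2.8936 × 18 = 52.08, so 53 items.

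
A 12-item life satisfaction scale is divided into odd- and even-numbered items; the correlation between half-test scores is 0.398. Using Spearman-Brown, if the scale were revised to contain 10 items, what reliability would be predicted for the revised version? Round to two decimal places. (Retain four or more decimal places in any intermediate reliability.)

Spearman-Brown correction (n = 2): r_full = 2·0.398/(1 + 0.398) = 0.5694
Length factor from 12 to 10 items: n = 10/12 = 0.8333
r_new = n·r_full / (1 + (n − 1)·r_full) = 0.4745 / 0.9051 ≈ 0.5243

0.52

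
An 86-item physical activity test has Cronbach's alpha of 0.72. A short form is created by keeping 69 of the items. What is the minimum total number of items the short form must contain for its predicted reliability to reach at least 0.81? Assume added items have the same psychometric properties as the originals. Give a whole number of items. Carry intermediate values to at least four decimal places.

143

First, r for the 69-item form: n = 69/86 = 0.8023, so r_69 = 0.8023·0.72/(1 + (0.8023 − 1)·0.72) = 0.6735
Length factor from the short form to reach 0.81: n' = 0.81(1 − 0.6735) / [0.6735(1 − 0.81)] ≈ 2.0667
Total items = 2.0667 × 69 = 142.60, rounded up to 143.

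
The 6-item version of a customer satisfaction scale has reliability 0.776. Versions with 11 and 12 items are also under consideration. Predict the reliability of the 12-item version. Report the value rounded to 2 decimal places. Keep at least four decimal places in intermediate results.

The 11-item form is not needed; work directly from the 6-item form with n = 12/6 = 2.0000.
r_{12} = n·r / (1 + (n − 1)·r) = 1.5520 / 1.7760 ≈ 0.8739

0.87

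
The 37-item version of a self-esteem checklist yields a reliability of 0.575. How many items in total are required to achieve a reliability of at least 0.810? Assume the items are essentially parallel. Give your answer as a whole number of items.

117

Spearman-Brown solved for the length factor n:
n = r*(1 − r) / [ r (1 − r*) ]
n = 0.810(1 − 0.575) / [0.575(1 − 0.810)]
n = 0.344250 / 0.109250 ≈ 3.1510
Items needed = n × 37 = 3.1510 × 37 ≈ 116.59 → round up to 117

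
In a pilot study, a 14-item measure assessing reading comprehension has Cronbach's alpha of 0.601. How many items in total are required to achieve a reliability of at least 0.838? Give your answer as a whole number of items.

49

Spearman-Brown solved for the length factor n:
n = r*(1 − r) / [ r (1 − r*) ]
n = 0.838 × (1 − 0.601) / [ 0.601 × (1 − 0.838) ]
  = 0.334362 / 0.097362 = 3.4342
Items needed = n × 14 = 3.4342 × 14 ≈ 48.08 → round up to 49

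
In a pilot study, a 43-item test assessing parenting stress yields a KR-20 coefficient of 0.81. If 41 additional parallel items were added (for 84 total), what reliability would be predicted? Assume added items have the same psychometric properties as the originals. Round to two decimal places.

n = 84/43 = 1.9535
r_new = 1.9535·0.81 / [1 + (1.9535 − 1)·0.81]
r_new = 1.5823 / 1.7723 ≈ 0.8928

0.89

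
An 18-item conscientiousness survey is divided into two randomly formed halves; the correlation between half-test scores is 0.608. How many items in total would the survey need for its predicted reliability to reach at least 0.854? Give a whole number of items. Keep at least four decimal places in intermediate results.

34

Corrected full-test reliability: r_full = 2 × 0.608 / (1 + 0.608) ≈ 0.7562
Solve Spearman-Brown for n: n = 0.854(1 − 0.7562) / [0.7562(1 − 0.854)] = 1.8858
Required items = 1.8858 × 18 = 33.94, so 34 items.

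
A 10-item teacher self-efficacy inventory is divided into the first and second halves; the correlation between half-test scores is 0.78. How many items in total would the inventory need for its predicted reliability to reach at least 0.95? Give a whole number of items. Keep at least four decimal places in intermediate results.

r_full = 2(0.78)/(1 + 0.78) = 0.8764
Solve Spearman-Brown for n: n = 0.95(1 − 0.8764) / [0.8764(1 − 0.95)] = 2.6796
Required items = 2.6796 × 10 = 26.80, so 27 items.

27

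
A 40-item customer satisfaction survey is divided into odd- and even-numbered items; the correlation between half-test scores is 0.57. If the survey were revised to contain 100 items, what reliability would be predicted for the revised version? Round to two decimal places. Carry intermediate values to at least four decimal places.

0.87

First correct the split-half correlation to full-test reliability: r_full = 2 × 0.57 / (1 + 0.57) ≈ 0.7261
Length factor from 40 to 100 items: n = 100/40 = 2.5000
r_new = n·r_full / (1 + (n − 1)·r_full) = 1.8152 / 2.0892 ≈ 0.8688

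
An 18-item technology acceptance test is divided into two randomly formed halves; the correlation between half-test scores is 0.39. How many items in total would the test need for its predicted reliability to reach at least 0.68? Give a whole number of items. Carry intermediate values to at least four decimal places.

30

Corrected full-test reliability: r_full = 2 × 0.39 / (1 + 0.39) ≈ 0.5612
Solve Spearman-Brown for n: n = 0.68(1 − 0.5612) / [0.5612(1 − 0.68)] = 1.6615
Items = 1.6615 × 18 ≈ 29.91 → 30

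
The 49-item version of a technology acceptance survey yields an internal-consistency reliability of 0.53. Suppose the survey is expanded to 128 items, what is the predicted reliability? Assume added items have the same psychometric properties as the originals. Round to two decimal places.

0.75

Length ratio n = 128/49 = 2.6122
r_new = (2.6122 × 0.53) / (1 + (2.6122 − 1) × 0.53)
     = 1.3845 / 1.8545 = 0.7466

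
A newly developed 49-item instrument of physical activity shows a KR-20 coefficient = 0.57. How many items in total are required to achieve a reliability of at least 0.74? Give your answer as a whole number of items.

106

Invert Spearman-Brown to solve for n:
n = r_target (1 − r_old) / [ r_old (1 − r_target) ]
n = 0.74 × (1 − 0.57) / [ 0.57 × (1 − 0.74) ]
  = 0.3182 / 0.1482 = 2.1471
Items needed = n × 49 = 2.1471 × 49 ≈ 105.21 → round up to 106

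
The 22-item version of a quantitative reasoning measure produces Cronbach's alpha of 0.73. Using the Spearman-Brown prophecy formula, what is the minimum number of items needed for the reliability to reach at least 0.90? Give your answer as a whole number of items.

74

n = 0.90(1 − 0.73) / [0.73(1 − 0.90)]
  = 0.2430 / 0.0730 = 3.3288
So the test needs 3.3288 × 22 ≈ 73.23 items; rounding up, 74.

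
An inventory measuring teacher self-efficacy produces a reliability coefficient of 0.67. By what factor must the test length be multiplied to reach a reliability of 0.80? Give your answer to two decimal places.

1.97

Rearranging the Spearman-Brown formula for n,
n = r_target (1 − r_old) / [ r_old (1 − r_target) ]
n = 0.80(1 − 0.67) / [0.67(1 − 0.80)]
  = 0.2640 / 0.1340 = 1.9701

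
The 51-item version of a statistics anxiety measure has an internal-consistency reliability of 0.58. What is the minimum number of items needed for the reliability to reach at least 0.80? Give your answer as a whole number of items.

n = [0.80 × 0.42] / [0.58 × 0.20]
  = 0.3360 / 0.1160 = 2.8966
Items needed = n × 51 = 2.8966 × 51 ≈ 147.73 → round up to 148

148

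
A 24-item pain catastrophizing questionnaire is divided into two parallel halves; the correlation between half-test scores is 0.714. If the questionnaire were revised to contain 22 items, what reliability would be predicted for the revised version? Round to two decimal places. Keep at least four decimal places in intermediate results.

Full-test reliability from the split-half r: r_full = 2(0.714)/(1 + 0.714) = 0.8331
Then adjust to 22 items: n = 22/24 = 0.9167
r_new = n·r_full / (1 + (n − 1)·r_full) = 0.7637 / 0.9306 ≈ 0.8207

0.82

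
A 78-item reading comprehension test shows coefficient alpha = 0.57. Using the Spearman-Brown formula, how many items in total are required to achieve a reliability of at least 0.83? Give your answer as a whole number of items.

n = 0.83 × (1 − 0.57) / [ 0.57 × (1 − 0.83) ]
  = 0.3569 / 0.0969 = 3.6832
So the test needs 3.6832 × 78 ≈ 287.29 items; rounding up, 288.

288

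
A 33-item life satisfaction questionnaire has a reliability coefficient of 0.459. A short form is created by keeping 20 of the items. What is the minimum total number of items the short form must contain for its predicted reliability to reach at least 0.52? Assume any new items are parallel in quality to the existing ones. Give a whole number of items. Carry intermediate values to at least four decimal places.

First, r for the 20-item form: n = 20/33 = 0.6061, so r_20 = 0.6061·0.459/(1 + (0.6061 − 1)·0.459) = 0.3396
Then solve for n' with r_old = 0.3396, r_target = 0.52: n' = 0.52(1 − 0.3396)/[0.3396(1 − 0.52)] = 2.1067
Total items = 2.1067 × 20 = 42.13, rounded up to 43.

43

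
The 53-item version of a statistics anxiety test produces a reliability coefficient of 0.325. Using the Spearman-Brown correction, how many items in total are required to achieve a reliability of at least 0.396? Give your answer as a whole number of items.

n = [0.396 × 0.675] / [0.325 × 0.604]
  = 0.267300 / 0.196300 = 1.3617
So the test needs 1.3617 × 53 ≈ 72.17 items; rounding up, 73.

73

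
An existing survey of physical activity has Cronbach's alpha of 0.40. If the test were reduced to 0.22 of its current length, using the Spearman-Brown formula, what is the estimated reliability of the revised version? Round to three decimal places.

Spearman-Brown: r_new = n·r / (1 + (n − 1)·r)
r_new = 0.22·0.40 / [1 + (0.22 − 1)·0.40]
     = 0.0880 / 0.6880 = 0.1279

0.128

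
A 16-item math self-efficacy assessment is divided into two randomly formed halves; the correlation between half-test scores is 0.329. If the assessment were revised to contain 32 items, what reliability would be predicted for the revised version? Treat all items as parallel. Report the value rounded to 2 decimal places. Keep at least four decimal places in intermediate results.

Spearman-Brown correction (n = 2): r_full = 2·0.329/(1 + 0.329) = 0.4951
Length factor from 16 to 32 items: n = 32/16 = 2.0000
r_new = n·r_full / (1 + (n − 1)·r_full) = 0.9902 / 1.4951 ≈ 0.6623

0.66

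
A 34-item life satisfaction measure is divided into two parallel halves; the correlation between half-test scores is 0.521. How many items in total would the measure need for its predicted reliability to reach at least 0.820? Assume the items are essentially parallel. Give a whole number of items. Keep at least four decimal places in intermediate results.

Corrected full-test reliability: r_full = 2 × 0.521 / (1 + 0.521) ≈ 0.6851
Solve Spearman-Brown for n: n = 0.820(1 − 0.6851) / [0.6851(1 − 0.820)] = 2.0939
Required items = 2.0939 × 34 = 71.19, so 72 items.

72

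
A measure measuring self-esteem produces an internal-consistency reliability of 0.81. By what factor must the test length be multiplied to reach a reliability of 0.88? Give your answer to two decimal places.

Rearranging the Spearman-Brown formula for n,
n = r*(1 − r) / [ r (1 − r*) ]
n = 0.88(1 − 0.81) / [0.81(1 − 0.88)]
  = 0.1672 / 0.0972 = 1.7202

1.72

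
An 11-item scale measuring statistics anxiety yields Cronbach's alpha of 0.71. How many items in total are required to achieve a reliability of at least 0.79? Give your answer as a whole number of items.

Rearranging the Spearman-Brown formula for n,
n = r*(1 − r) / [ r (1 − r*) ]
n = 0.79 × (1 − 0.71) / [ 0.71 × (1 − 0.79) ]
n = 0.2291 / 0.1491 ≈ 1.5366
Items needed = n × 11 = 1.5366 × 11 ≈ 16.90 → round up to 17

17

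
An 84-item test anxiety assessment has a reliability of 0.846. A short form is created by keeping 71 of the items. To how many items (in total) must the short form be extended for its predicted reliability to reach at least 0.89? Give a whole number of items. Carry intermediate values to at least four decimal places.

124

Short-form reliability: n = 71/84 = 0.8452; r_71 = n·r/(1+(n−1)r) ≈ 0.8228
Length factor from the short form to reach 0.89: n' = 0.89(1 − 0.8228) / [0.8228(1 − 0.89)] ≈ 1.7425
Total items = 1.7425 × 71 = 123.72, rounded up to 124.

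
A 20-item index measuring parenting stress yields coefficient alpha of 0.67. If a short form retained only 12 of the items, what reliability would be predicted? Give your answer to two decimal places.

n = 12/20 = 0.6
Apply the Spearman-Brown prophecy formula, r' = nr / [1 + (n − 1)r]:
r_new = (0.6 × 0.67) / (1 + (0.6 − 1) × 0.67)
     = 0.4020 / 0.7320 = 0.5492

0.55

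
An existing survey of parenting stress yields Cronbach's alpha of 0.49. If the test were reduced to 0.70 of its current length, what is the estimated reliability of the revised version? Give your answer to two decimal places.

0.40

Apply the Spearman-Brown prophecy formula, r' = nr / [1 + (n − 1)r]:
r_new = (0.7 × 0.49) / (1 + (0.7 − 1) × 0.49)
     = 0.3430 / 0.8530 = 0.4021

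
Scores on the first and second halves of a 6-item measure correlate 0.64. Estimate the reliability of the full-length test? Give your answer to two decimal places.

r_full = 2(0.64) / (1 + 0.64)
       = 1.2800 / 1.6400 = 0.7805

0.78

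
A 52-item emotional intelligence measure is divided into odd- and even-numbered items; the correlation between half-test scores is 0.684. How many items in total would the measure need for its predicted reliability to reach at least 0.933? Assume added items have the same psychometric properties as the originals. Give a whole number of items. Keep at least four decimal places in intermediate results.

168

Corrected full-test reliability: r_full = 2 × 0.684 / (1 + 0.684) ≈ 0.8124
Solve Spearman-Brown for n: n = 0.933(1 − 0.8124) / [0.8124(1 − 0.933)] = 3.2157
Required items = 3.2157 × 52 = 167.22, so 168 items.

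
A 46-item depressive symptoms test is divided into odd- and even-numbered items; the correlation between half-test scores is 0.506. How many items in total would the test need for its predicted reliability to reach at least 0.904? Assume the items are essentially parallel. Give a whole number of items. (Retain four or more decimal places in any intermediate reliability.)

r_full = 2(0.506)/(1 + 0.506) = 0.6720
n = r_tgt(1 − r_full) / [r_full(1 − r_tgt)] = 0.904 × 0.3280 / (0.6720 × 0.096) ≈ 4.5962
Required items = 4.5962 × 46 = 211.43, so 212 items.

212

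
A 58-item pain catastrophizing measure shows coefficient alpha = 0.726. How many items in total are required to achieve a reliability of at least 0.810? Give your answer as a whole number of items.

Rearranging the Spearman-Brown formula for n,
n = r*(1 − r) / [ r (1 − r*) ]
n = 0.810(1 − 0.726) / [0.726(1 − 0.810)]
n = 0.221940 / 0.137940 ≈ 1.6090
1.6090 × 58 = 93.32 → 94 items

94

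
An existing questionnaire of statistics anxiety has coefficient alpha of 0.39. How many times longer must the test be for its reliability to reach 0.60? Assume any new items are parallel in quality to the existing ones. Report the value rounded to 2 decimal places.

Spearman-Brown solved for the length factor n:
n = r*(1 − r) / [ r (1 − r*) ]
n = 0.60(1 − 0.39) / [0.39(1 − 0.60)]
n = 0.3660 / 0.1560 ≈ 2.3462

2.35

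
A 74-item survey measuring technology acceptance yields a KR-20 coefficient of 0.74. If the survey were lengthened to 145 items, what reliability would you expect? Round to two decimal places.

The new length is 145/74 = 1.9595 times the old.
Apply the Spearman-Brown prophecy formula, r' = nr / [1 + (n − 1)r]:
r_new = (1.9595 × 0.74) / (1 + (1.9595 − 1) × 0.74)
     = 1.4500 / 1.7100 = 0.8480

0.85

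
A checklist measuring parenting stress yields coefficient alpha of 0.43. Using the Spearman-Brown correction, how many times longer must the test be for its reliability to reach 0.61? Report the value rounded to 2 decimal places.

n = [0.61 × 0.57] / [0.43 × 0.39]
  = 0.3477 / 0.1677 = 2.0733

2.07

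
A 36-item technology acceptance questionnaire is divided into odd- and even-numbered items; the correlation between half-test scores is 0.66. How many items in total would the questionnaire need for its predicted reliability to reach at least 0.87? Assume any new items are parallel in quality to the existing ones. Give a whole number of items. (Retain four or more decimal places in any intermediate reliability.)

63

Corrected full-test reliability: r_full = 2 × 0.66 / (1 + 0.66) ≈ 0.7952
n = r_tgt(1 − r_full) / [r_full(1 − r_tgt)] = 0.87 × 0.2048 / (0.7952 × 0.13) ≈ 1.7236
Required items = 1.7236 × 36 = 62.05, so 63 items.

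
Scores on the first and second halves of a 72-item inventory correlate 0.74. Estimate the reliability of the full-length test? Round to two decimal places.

Each half is half the length of the full test, so the full test is n = 2 times a half.
r_full = 2(0.74) / (1 + 0.74)
r_full = 1.4800 / 1.7400 ≈ 0.8506

0.85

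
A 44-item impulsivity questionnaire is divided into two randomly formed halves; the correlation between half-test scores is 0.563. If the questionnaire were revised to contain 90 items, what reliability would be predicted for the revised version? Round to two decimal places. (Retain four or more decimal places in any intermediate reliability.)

Full-test reliability from the split-half r: r_full = 2(0.563)/(1 + 0.563) = 0.7204
Length factor from 44 to 90 items: n = 90/44 = 2.0455
r_new = n·r_full / (1 + (n − 1)·r_full) = 1.4736 / 1.7532 ≈ 0.8405

0.84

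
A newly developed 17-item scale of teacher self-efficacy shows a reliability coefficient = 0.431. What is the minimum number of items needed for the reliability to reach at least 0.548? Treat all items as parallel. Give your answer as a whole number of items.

28

Invert Spearman-Brown to solve for n:
n = r*(1 − r) / [ r (1 − r*) ]
n = 0.548(1 − 0.431) / [0.431(1 − 0.548)]
  = 0.311812 / 0.194812 = 1.6006
So the test needs 1.6006 × 17 ≈ 27.21 items; rounding up, 28.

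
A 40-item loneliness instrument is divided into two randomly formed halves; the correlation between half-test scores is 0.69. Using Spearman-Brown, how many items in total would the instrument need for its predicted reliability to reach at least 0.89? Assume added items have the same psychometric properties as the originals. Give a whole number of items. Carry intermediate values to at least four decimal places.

Corrected full-test reliability: r_full = 2 × 0.69 / (1 + 0.69) ≈ 0.8166
n = r_tgt(1 − r_full) / [r_full(1 − r_tgt)] = 0.89 × 0.1834 / (0.8166 × 0.11) ≈ 1.8171
Required items = 1.8171 × 40 = 72.68, so 73 items.

73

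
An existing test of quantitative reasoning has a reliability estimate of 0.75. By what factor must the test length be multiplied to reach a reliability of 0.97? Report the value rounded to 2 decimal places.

10.78

Invert Spearman-Brown to solve for n:
n = r_target (1 − r_old) / [ r_old (1 − r_target) ]
n = 0.97(1 − 0.75) / [0.75(1 − 0.97)]
  = 0.2425 / 0.0225 = 10.7778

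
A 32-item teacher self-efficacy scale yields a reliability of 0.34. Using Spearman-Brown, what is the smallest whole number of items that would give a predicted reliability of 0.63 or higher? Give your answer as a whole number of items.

106

Invert Spearman-Brown to solve for n:
n = r*(1 − r) / [ r (1 − r*) ]
n = 0.63 × (1 − 0.34) / [ 0.34 × (1 − 0.63) ]
  = 0.4158 / 0.1258 = 3.3052
Items needed = n × 32 = 3.3052 × 32 ≈ 105.77 → round up to 106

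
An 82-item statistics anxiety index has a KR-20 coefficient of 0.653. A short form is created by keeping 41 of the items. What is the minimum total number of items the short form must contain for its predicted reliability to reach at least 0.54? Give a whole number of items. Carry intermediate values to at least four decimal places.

First, r for the 41-item form: n = 41/82 = 0.5000, so r_41 = 0.5000·0.653/(1 + (0.5000 − 1)·0.653) = 0.4848
Length factor from the short form to reach 0.54: n' = 0.54(1 − 0.4848) / [0.4848(1 − 0.54)] ≈ 1.2475
Total items = 1.2475 × 41 = 51.15, rounded up to 52.

52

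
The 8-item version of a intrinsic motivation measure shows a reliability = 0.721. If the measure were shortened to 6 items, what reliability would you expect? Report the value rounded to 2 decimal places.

n = 6/8 = 0.75
r_new = 0.75·0.721 / [1 + (0.75 − 1)·0.721]
r_new = 0.5407 / 0.8197 ≈ 0.6596

0.66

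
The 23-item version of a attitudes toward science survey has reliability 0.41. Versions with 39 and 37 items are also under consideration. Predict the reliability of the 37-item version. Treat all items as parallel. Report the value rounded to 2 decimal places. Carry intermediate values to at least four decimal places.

0.53

Only the ratio of lengths matters: n = 37/23 = 1.6087
r_{37} = n·r / (1 + (n − 1)·r) = 0.6596 / 1.2496 ≈ 0.5278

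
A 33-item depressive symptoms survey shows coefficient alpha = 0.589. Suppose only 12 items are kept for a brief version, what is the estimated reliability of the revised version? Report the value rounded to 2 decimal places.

Length ratio n = 12/33 = 0.3636
By Spearman-Brown, r_new = n r / (1 + (n − 1) r).
r_new = 0.3636·0.589 / [1 + (0.3636 − 1)·0.589]
r_new = 0.2142 / 0.6252 ≈ 0.3426

0.34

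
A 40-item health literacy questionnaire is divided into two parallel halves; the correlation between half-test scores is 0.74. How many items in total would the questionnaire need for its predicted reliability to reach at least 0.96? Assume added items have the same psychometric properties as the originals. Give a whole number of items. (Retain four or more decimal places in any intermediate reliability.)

169

Corrected full-test reliability: r_full = 2 × 0.74 / (1 + 0.74) ≈ 0.8506
n = r_tgt(1 − r_full) / [r_full(1 − r_tgt)] = 0.96 × 0.1494 / (0.8506 × 0.04) ≈ 4.2154
Items = 4.2154 × 40 ≈ 168.62 → 169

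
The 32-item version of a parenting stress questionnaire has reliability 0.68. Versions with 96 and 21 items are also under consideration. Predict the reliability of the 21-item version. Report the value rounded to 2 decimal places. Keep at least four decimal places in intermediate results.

0.58

The 96-item form is not needed; work directly from the 32-item form with n = 21/32 = 0.6562.
r_{21} = n·r / (1 + (n − 1)·r) = 0.4462 / 0.7662 ≈ 0.5824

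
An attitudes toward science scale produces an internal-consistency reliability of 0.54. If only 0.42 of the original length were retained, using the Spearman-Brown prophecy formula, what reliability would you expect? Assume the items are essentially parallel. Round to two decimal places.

r_new = (0.42 × 0.54) / (1 + (0.42 − 1) × 0.54)
     = 0.2268 / 0.6868 = 0.3302

0.33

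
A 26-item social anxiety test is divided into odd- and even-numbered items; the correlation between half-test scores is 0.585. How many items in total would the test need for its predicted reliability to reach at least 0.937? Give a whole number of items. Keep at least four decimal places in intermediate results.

138

r_full = 2(0.585)/(1 + 0.585) = 0.7382
n = r_tgt(1 − r_full) / [r_full(1 − r_tgt)] = 0.937 × 0.2618 / (0.7382 × 0.063) ≈ 5.2747
Items = 5.2747 × 26 ≈ 137.14 → 138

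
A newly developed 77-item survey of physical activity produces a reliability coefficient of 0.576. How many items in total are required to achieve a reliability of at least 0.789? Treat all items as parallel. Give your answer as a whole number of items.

Rearranging the Spearman-Brown formula for n,
n = r_target (1 − r_old) / [ r_old (1 − r_target) ]
n = 0.789(1 − 0.576) / [0.576(1 − 0.789)]
  = 0.334536 / 0.121536 = 2.7526
Items needed = n × 77 = 2.7526 × 77 ≈ 211.95 → round up to 212

212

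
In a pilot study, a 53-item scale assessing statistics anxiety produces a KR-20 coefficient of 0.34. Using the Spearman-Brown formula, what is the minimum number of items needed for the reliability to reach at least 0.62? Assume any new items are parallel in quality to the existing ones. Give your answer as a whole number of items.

168

Rearranging the Spearman-Brown formula for n,
n = r_target (1 − r_old) / [ r_old (1 − r_target) ]
n = [0.62 × 0.66] / [0.34 × 0.38]
n = 0.4092 / 0.1292 ≈ 3.1672
Items needed = n × 53 = 3.1672 × 53 ≈ 167.86 → round up to 168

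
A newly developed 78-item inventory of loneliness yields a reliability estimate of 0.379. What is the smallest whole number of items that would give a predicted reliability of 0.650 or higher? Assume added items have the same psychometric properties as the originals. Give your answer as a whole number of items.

Rearranging the Spearman-Brown formula for n,
n = r*(1 − r) / [ r (1 − r*) ]
n = 0.650 × (1 − 0.379) / [ 0.379 × (1 − 0.650) ]
  = 0.403650 / 0.132650 = 3.0430
Items needed = n × 78 = 3.0430 × 78 ≈ 237.35 → round up to 238

238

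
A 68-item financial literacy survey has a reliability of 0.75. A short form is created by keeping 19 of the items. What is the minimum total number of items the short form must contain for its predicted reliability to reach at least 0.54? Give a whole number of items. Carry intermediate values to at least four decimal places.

Short-form reliability: n = 19/68 = 0.2794; r_19 = n·r/(1+(n−1)r) ≈ 0.4560
Then solve for n' with r_old = 0.4560, r_target = 0.54: n' = 0.54(1 − 0.4560)/[0.4560(1 − 0.54)] = 1.4005
Total items = 1.4005 × 19 = 26.61, rounded up to 27.

27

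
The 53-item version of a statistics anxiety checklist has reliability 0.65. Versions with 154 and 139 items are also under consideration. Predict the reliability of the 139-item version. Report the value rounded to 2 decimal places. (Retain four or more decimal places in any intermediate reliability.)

0.83

Only the ratio of lengths matters: n = 139/53 = 2.6226
r_{139} = n·r / (1 + (n − 1)·r) = 1.7047 / 2.0547 ≈ 0.8297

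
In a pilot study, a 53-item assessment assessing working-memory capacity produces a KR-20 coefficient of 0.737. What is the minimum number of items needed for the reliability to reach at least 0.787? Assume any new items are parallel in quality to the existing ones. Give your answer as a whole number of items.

Spearman-Brown solved for the length factor n:
n = r*(1 − r) / [ r (1 − r*) ]
n = 0.787 × (1 − 0.737) / [ 0.737 × (1 − 0.787) ]
n = 0.206981 / 0.156981 ≈ 1.3185
Items needed = n × 53 = 1.3185 × 53 ≈ 69.88 → round up to 70

70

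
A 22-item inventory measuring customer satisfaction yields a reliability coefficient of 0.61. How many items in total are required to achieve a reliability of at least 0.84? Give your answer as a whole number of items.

74

n = 0.84(1 − 0.61) / [0.61(1 − 0.84)]
  = 0.3276 / 0.0976 = 3.3566
Items needed = n × 22 = 3.3566 × 22 ≈ 73.85 → round up to 74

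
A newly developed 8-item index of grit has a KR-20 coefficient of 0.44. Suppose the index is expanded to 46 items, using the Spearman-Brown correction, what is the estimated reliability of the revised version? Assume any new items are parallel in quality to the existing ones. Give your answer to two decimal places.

Length ratio n = 46/8 = 5.75
r_new = (5.75 × 0.44) / (1 + (5.75 − 1) × 0.44)
r_new = 2.5300 / 3.0900 ≈ 0.8188

0.82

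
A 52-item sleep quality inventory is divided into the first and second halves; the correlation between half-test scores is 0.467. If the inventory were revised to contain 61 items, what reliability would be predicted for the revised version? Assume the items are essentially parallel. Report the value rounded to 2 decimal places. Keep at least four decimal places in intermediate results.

0.67

First correct the split-half correlation to full-test reliability: r_full = 2 × 0.467 / (1 + 0.467) ≈ 0.6367
Then adjust to 61 items: n = 61/52 = 1.1731
r_new = n·r_full / (1 + (n − 1)·r_full) = 0.7469 / 1.1102 ≈ 0.6728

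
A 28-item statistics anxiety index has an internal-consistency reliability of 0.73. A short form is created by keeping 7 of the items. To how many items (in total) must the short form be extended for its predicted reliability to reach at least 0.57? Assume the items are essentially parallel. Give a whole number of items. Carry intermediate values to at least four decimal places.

Short-form reliability: n = 7/28 = 0.2500; r_7 = n·r/(1+(n−1)r) ≈ 0.4033
Then solve for n' with r_old = 0.4033, r_target = 0.57: n' = 0.57(1 − 0.4033)/[0.4033(1 − 0.57)] = 1.9613
Total items = 1.9613 × 7 = 13.73, rounded up to 14.

14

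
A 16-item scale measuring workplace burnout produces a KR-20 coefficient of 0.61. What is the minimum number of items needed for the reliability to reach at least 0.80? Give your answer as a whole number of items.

n = 0.80(1 − 0.61) / [0.61(1 − 0.80)]
  = 0.3120 / 0.1220 = 2.5574
So the test needs 2.5574 × 16 ≈ 40.92 items; rounding up, 41.

41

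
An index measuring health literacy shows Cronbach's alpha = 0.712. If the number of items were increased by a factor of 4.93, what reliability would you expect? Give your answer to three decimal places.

r_new = 4.93·0.712 / [1 + (4.93 − 1)·0.712]
     = 3.5102 / 3.7982 = 0.9242

0.924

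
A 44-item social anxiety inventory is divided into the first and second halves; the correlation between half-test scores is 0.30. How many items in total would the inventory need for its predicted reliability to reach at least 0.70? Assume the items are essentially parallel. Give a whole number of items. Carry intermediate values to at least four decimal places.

120

r_full = 2(0.30)/(1 + 0.30) = 0.4615
Solve Spearman-Brown for n: n = 0.70(1 − 0.4615) / [0.4615(1 − 0.70)] = 2.7226
Items = 2.7226 × 44 ≈ 119.79 → 120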